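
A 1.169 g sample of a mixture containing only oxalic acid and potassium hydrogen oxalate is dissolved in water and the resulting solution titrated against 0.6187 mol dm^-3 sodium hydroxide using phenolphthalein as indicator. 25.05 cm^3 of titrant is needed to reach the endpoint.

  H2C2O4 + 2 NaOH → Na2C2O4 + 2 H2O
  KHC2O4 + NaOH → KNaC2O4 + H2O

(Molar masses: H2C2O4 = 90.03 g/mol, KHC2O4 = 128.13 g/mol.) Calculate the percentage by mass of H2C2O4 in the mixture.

n(NaOH) = 0.02505 × 0.6187 = 0.01550 mol
Let x = n(H2C2O4), y = n(KHC2O4).
Titrant: 2x + 1y = 0.01550;  mass: 90.03x + 128.13y = 1.169
Solving, x = 4.914 × 10^-3 mol, y = 5.671 × 10^-3 mol
mass of H2C2O4 = 4.914 × 10^-3 × 90.03 = 0.4424 g
% H2C2O4 = 0.4424 / 1.169 × 100 = 37.84 %

37.84 %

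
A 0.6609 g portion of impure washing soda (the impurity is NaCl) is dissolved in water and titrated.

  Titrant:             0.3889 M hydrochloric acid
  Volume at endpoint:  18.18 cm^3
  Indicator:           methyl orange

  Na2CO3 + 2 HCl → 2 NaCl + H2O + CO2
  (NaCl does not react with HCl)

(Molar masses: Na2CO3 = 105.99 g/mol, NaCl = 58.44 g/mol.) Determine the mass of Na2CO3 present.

0.3747 g

n(HCl) = 0.01818 × 0.3889 = 7.070 × 10^-3 mol
Let x = n(Na2CO3), y = n(NaCl).
Titrant: 2x = 7.070 × 10^-3;  mass: 105.99x + 58.44y = 0.6609
Solving, x = 3.535 × 10^-3 mol, y = 4.898 × 10^-3 mol
mass of Na2CO3 = 3.535 × 10^-3 × 105.99 = 0.3747 g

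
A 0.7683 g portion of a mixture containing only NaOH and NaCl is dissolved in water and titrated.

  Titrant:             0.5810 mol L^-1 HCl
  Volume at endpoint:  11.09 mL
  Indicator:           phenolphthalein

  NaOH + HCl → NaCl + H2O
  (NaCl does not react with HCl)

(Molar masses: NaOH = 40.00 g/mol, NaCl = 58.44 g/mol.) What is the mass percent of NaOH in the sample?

n(HCl) = 0.01109 × 0.5810 = 6.443 × 10^-3 mol
Let x = n(NaOH), y = n(NaCl).
Titrant: 1x = 6.443 × 10^-3;  mass: 40.00x + 58.44y = 0.7683
Solving, x = 6.443 × 10^-3 mol, y = 8.737 × 10^-3 mol
mass of NaOH = 6.443 × 10^-3 × 40.00 = 0.2577 g
% NaOH = 0.2577 / 0.7683 × 100 = 33.55 %

33.55 %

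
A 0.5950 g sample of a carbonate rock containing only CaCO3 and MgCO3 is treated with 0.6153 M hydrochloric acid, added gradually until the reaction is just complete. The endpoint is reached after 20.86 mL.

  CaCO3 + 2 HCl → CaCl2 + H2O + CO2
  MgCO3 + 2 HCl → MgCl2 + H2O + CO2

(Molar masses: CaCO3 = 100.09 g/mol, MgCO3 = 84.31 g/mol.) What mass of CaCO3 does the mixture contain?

0.3421 g

n(HCl) = 0.02086 × 0.6153 = 0.01284 mol
Let x = n(CaCO3), y = n(MgCO3).
Titrant: 2x + 2y = 0.01284;  mass: 100.09x + 84.31y = 0.5950
Solving, x = 3.418 × 10^-3 mol, y = 3.000 × 10^-3 mol
mass of CaCO3 = 3.418 × 10^-3 × 100.09 = 0.3421 g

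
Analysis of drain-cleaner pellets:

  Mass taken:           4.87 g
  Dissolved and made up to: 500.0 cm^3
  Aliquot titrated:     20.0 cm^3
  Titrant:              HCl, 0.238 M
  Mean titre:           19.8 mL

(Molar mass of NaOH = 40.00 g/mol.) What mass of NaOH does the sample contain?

4.71 g

NaOH + HCl → NaCl + H2O
n(HCl) per titration = 0.0198 × 0.238 = 4.71 × 10^-3 mol
n(NaOH) in each aliquot = 4.71 × 10^-3 mol (1:1 ratio)
n(NaOH) in the whole flask = 4.71 × 10^-3 × 500.0/20.0 = 0.118 mol
mass of NaOH = 0.118 × 40.00 = 4.71 g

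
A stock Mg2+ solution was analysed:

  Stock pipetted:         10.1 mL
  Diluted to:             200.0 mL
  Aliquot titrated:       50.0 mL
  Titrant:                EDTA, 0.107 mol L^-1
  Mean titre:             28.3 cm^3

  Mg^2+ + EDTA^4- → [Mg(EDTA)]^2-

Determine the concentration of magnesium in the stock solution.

1.20 mol/L

n(EDTA) = 0.0283 × 0.107 = 3.03 × 10^-3 mol
n(Mg2+) in the aliquot = 3.03 × 10^-3 mol (1:1 ratio)
[Mg2+]_dilute = 3.03 × 10^-3 / 0.0500 = 0.0606 mol/L
Dilution factor = 200.0 / 10.1 = 19.80
[Mg2+]_stock = 0.0606 × 19.80 = 1.20 mol/L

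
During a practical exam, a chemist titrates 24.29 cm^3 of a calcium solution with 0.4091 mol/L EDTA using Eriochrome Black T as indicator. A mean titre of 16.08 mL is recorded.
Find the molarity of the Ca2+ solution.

Ca^2+ + EDTA^4- → [Ca(EDTA)]^2-
n(EDTA) = 0.01608 L × 0.4091 mol/L = 6.578 × 10^-3 mol
n(Ca2+) = 6.578 × 10^-3 mol (1:1 mole ratio)
[Ca2+] = 6.578 × 10^-3 mol / 0.02429 L = 0.2708 mol/L

0.2708 mol/L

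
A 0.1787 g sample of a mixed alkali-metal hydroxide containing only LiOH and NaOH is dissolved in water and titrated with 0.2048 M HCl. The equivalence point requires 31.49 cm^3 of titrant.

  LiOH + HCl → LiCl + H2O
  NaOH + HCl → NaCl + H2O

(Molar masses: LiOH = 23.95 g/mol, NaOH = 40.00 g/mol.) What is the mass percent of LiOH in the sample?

n(HCl) = 0.03149 × 0.2048 = 6.449 × 10^-3 mol
Let x = n(LiOH), y = n(NaOH).
Titrant: 1x + 1y = 6.449 × 10^-3;  mass: 23.95x + 40.00y = 0.1787
Solving, x = 4.939 × 10^-3 mol, y = 1.510 × 10^-3 mol
mass of LiOH = 4.939 × 10^-3 × 23.95 = 0.1183 g
% LiOH = 0.1183 / 0.1787 × 100 = 66.19 %

66.19 %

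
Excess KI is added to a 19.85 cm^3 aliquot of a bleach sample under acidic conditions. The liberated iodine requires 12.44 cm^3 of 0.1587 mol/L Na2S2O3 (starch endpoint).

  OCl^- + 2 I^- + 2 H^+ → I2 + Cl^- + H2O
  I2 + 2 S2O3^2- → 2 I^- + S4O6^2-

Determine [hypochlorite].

0.04973 mol/L

n(S2O3^2-) = 0.01244 × 0.1587 = 1.974 × 10^-3 mol
n(I2) = n(S2O3^2-)/2 = 9.871 × 10^-4 mol
n(OCl^-) in the aliquot = 9.871 × 10^-4 mol (1:1 ratio)
[OCl^-] = 9.871 × 10^-4 / 0.01985 = 0.04973 mol/L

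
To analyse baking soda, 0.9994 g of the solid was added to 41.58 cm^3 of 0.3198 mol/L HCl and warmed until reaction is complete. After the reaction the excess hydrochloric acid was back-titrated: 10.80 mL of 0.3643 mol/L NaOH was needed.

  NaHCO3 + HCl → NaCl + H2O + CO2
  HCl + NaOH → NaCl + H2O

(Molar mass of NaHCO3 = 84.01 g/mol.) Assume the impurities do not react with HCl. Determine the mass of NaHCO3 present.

0.7866 g

n(HCl) added = 0.04158 × 0.3198 = 0.01330 mol
n(NaOH) used in back-titration = 0.01080 × 0.3643 = 3.934 × 10^-3 mol
n(HCl) left over = 3.934 × 10^-3 mol (1:1 ratio)
n(HCl) consumed by analyte = 0.01330 − 3.934 × 10^-3 = 9.363 × 10^-3 mol
n(NaHCO3) = 9.363 × 10^-3 mol (1:1 ratio)
mass of NaHCO3 = 9.363 × 10^-3 × 84.01 = 0.7866 g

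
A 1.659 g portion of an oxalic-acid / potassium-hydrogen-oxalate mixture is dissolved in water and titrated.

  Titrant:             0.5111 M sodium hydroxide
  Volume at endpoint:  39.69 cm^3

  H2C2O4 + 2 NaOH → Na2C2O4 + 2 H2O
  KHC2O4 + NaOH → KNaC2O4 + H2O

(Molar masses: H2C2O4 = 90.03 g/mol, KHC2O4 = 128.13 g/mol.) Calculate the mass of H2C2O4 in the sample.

n(NaOH) = 0.03969 × 0.5111 = 0.02029 mol
Let x = n(H2C2O4), y = n(KHC2O4).
Titrant: 2x + 1y = 0.02029;  mass: 90.03x + 128.13y = 1.659
Solving, x = 5.656 × 10^-3 mol, y = 8.974 × 10^-3 mol
mass of H2C2O4 = 5.656 × 10^-3 × 90.03 = 0.5092 g

0.5092 g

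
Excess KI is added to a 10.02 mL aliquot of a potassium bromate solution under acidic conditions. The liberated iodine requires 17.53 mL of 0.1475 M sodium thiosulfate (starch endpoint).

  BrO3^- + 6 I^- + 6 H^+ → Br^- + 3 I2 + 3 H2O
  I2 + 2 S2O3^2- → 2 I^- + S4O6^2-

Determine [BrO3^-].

n(S2O3^2-) = 0.01753 × 0.1475 = 2.586 × 10^-3 mol
n(I2) = n(S2O3^2-)/2 = 1.293 × 10^-3 mol
From the 1:3 ratio, n(BrO3^-) in the aliquot = 1/3 × 1.293 × 10^-3 = 4.309 × 10^-4 mol
[BrO3^-] = 4.309 × 10^-4 / 0.01002 = 0.04301 mol/L

0.04301 M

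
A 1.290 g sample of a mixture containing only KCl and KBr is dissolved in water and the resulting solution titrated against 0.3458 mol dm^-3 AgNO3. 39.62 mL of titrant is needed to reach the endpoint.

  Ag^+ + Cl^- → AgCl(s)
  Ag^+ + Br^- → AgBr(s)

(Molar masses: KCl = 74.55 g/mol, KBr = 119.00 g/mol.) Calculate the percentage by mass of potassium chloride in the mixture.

n(AgNO3) = 0.03962 × 0.3458 = 0.01370 mol
Let x = n(KCl), y = n(KBr).
Titrant: 1x + 1y = 0.01370;  mass: 74.55x + 119.00y = 1.290
Solving, x = 7.657 × 10^-3 mol, y = 6.043 × 10^-3 mol
mass of KCl = 7.657 × 10^-3 × 74.55 = 0.5709 g
% KCl = 0.5709 / 1.290 × 100 = 44.25 %

44.25 %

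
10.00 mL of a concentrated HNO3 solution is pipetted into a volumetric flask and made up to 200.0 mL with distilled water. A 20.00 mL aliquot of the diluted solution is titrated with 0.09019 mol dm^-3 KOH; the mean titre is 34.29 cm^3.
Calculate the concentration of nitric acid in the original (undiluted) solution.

HNO3 + KOH → KNO3 + H2O
n(KOH) = 0.03429 × 0.09019 = 3.093 × 10^-3 mol
n(HNO3) in the aliquot = 3.093 × 10^-3 mol (1:1 ratio)
[HNO3]_dilute = 3.093 × 10^-3 / 0.02000 = 0.1546 mol/L
Dilution factor = 200.0 / 10.00 = 20.00
[HNO3]_stock = 0.1546 × 20.00 = 3.093 mol/L

3.093 mol/L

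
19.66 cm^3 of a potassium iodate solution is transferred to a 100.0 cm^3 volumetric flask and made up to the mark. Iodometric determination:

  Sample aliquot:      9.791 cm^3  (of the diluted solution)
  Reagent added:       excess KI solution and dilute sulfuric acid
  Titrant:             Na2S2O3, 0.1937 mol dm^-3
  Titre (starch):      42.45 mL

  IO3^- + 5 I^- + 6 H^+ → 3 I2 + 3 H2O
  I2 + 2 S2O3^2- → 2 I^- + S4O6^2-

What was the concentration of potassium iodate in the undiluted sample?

n(S2O3^2-) = 0.04245 × 0.1937 = 8.223 × 10^-3 mol
n(I2) = n(S2O3^2-)/2 = 4.111 × 10^-3 mol
From the 1:3 ratio, n(IO3^-) in the aliquot = 1/3 × 4.111 × 10^-3 = 1.370 × 10^-3 mol
[IO3^-]_dilute = 1.370 × 10^-3 / 0.009791 = 0.1400 mol/L
[IO3^-]_original = 0.1400 × 100.0/19.66 = 0.7119 mol/L

0.7119 mol/L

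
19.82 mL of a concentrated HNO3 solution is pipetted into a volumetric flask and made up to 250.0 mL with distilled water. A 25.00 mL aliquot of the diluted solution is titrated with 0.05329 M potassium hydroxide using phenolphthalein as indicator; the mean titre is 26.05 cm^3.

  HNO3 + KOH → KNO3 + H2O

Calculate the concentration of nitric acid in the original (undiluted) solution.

0.7004 M

n(KOH) = 0.02605 × 0.05329 = 1.388 × 10^-3 mol
n(HNO3) in the aliquot = 1.388 × 10^-3 mol (1:1 ratio)
[HNO3]_dilute = 1.388 × 10^-3 / 0.02500 = 0.05553 mol/L
Dilution factor = 250.0 / 19.82 = 12.61
[HNO3]_stock = 0.05553 × 12.61 = 0.7004 mol/L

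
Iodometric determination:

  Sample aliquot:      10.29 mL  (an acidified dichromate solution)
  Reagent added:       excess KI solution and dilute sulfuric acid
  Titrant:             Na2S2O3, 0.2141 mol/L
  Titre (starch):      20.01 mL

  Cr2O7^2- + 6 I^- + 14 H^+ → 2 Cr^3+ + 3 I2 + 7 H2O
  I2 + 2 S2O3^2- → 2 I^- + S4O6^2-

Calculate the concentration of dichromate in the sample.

0.06939 mol/L

n(S2O3^2-) = 0.02001 × 0.2141 = 4.284 × 10^-3 mol
n(I2) = n(S2O3^2-)/2 = 2.142 × 10^-3 mol
From the 1:3 ratio, n(Cr2O7^2-) in the aliquot = 1/3 × 2.142 × 10^-3 = 7.140 × 10^-4 mol
[Cr2O7^2-] = 7.140 × 10^-4 / 0.01029 = 0.06939 mol/L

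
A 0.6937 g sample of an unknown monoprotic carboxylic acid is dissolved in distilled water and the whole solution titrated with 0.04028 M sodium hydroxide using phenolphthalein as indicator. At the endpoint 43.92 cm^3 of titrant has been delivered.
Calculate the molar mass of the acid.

392.1 g/mol

n(NaOH) = 0.04392 L × 0.04028 mol/L = 1.769 × 10^-3 mol
n(HA) = 1.769 × 10^-3 mol (1:1 ratio)
M = m / n = 0.6937 g / 1.769 × 10^-3 mol = 392.1 g/mol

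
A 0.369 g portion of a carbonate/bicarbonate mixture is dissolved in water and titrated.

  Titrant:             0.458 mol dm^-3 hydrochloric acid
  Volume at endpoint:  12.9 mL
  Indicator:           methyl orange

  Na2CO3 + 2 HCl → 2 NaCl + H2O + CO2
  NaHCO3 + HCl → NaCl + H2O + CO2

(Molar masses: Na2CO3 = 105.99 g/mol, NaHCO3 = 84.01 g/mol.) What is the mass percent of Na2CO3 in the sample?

59.0 %

n(HCl) = 0.0129 × 0.458 = 5.91 × 10^-3 mol
Let x = n(Na2CO3), y = n(NaHCO3).
Titrant: 2x + 1y = 5.91 × 10^-3;  mass: 105.99x + 84.01y = 0.369
Solving, x = 2.05 × 10^-3 mol, y = 1.80 × 10^-3 mol
mass of Na2CO3 = 2.05 × 10^-3 × 105.99 = 0.218 g
% Na2CO3 = 0.218 / 0.369 × 100 = 59.0 %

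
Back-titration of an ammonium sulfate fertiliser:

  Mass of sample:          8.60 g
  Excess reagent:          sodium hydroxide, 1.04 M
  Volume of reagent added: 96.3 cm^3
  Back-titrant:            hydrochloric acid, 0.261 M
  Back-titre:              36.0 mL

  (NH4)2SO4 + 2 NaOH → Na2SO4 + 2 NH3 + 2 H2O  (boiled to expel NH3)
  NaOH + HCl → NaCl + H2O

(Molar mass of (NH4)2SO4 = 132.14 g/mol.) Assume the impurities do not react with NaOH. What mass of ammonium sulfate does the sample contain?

6.00 g

n(NaOH) added = 0.0963 × 1.04 = 0.100 mol
n(HCl) used in back-titration = 0.0360 × 0.261 = 9.40 × 10^-3 mol
n(NaOH) left over = 9.40 × 10^-3 mol (1:1 ratio)
n(NaOH) consumed by analyte = 0.100 − 9.40 × 10^-3 = 0.0908 mol
From the 1:2 ratio, n((NH4)2SO4) = 1/2 × 0.0908 = 0.0454 mol
mass of (NH4)2SO4 = 0.0454 × 132.14 = 6.00 g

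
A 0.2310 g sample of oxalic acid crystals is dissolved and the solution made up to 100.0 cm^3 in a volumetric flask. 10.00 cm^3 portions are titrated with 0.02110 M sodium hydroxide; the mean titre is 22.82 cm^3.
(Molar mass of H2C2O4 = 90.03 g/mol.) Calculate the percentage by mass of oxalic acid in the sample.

93.83 %

H2C2O4 + 2 NaOH → Na2C2O4 + 2 H2O
n(NaOH) per titration = 0.02282 × 0.02110 = 4.815 × 10^-4 mol
From the 1:2 ratio, n(H2C2O4) in each aliquot = 1/2 × 4.815 × 10^-4 = 2.408 × 10^-4 mol
n(H2C2O4) in the whole flask = 2.408 × 10^-4 × 100.0/10.00 = 2.408 × 10^-3 mol
mass of H2C2O4 = 2.408 × 10^-3 × 90.03 = 0.2167 g
% H2C2O4 = 0.2167 / 0.2310 × 100 = 93.83 %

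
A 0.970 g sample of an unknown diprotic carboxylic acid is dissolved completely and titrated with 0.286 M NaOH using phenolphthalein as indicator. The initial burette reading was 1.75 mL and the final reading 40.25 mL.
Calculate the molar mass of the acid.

n(NaOH) = 0.0385 L × 0.286 mol/L = 0.0110 mol
From the 1:2 ratio, n(H2A) = 1/2 × 0.0110 = 5.51 × 10^-3 mol
M = m / n = 0.970 g / 5.51 × 10^-3 mol = 176 g/mol

176 g/mol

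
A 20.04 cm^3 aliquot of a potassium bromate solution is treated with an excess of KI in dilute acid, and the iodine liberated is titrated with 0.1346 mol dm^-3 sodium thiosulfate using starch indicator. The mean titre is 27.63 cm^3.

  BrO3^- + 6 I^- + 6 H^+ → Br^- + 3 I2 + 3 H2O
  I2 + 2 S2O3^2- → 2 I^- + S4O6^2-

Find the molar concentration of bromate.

0.03093 mol/L

n(S2O3^2-) = 0.02763 × 0.1346 = 3.719 × 10^-3 mol
n(I2) = n(S2O3^2-)/2 = 1.859 × 10^-3 mol
From the 1:3 ratio, n(BrO3^-) in the aliquot = 1/3 × 1.859 × 10^-3 = 6.198 × 10^-4 mol
[BrO3^-] = 6.198 × 10^-4 / 0.02004 = 0.03093 mol/L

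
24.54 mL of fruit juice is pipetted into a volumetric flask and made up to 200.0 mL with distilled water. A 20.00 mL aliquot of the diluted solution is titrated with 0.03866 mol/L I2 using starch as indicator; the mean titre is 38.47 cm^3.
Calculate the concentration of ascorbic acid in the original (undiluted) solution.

C6H8O6 + I2 → C6H6O6 + 2 HI
n(I2) = 0.03847 × 0.03866 = 1.487 × 10^-3 mol
n(C6H8O6) in the aliquot = 1.487 × 10^-3 mol (1:1 ratio)
[C6H8O6]_dilute = 1.487 × 10^-3 / 0.02000 = 0.07436 mol/L
Dilution factor = 200.0 / 24.54 = 8.150
[C6H8O6]_stock = 0.07436 × 8.150 = 0.6061 mol/L

0.6061 mol/L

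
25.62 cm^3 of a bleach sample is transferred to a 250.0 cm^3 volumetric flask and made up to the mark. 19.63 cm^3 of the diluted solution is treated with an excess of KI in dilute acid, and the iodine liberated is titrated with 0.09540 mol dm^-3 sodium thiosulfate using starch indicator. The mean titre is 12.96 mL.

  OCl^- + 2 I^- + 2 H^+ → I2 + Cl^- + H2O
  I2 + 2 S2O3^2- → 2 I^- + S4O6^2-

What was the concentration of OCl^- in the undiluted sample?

0.3073 mol/L

n(S2O3^2-) = 0.01296 × 0.09540 = 1.236 × 10^-3 mol
n(I2) = n(S2O3^2-)/2 = 6.182 × 10^-4 mol
n(OCl^-) in the aliquot = 6.182 × 10^-4 mol (1:1 ratio)
[OCl^-]_dilute = 6.182 × 10^-4 / 0.01963 = 0.03149 mol/L
[OCl^-]_original = 0.03149 × 250.0/25.62 = 0.3073 mol/L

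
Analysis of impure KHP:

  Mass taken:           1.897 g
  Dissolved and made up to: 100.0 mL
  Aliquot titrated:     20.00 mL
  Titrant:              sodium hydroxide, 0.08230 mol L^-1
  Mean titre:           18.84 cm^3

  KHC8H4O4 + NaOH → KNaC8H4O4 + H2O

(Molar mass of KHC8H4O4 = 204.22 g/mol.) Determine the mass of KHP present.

1.583 g

n(NaOH) per titration = 0.01884 × 0.08230 = 1.551 × 10^-3 mol
n(KHC8H4O4) in each aliquot = 1.551 × 10^-3 mol (1:1 ratio)
n(KHC8H4O4) in the whole flask = 1.551 × 10^-3 × 100.0/20.00 = 7.753 × 10^-3 mol
mass of KHC8H4O4 = 7.753 × 10^-3 × 204.22 = 1.583 g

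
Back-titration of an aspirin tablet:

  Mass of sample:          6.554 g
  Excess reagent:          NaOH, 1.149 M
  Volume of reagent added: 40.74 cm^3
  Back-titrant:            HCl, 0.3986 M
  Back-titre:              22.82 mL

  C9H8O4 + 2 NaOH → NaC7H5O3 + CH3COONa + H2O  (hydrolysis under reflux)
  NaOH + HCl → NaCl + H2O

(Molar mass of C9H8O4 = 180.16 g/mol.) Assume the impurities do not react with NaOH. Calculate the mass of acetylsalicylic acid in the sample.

n(NaOH) added = 0.04074 × 1.149 = 0.04681 mol
n(HCl) used in back-titration = 0.02282 × 0.3986 = 9.096 × 10^-3 mol
n(NaOH) left over = 9.096 × 10^-3 mol (1:1 ratio)
n(NaOH) consumed by analyte = 0.04681 − 9.096 × 10^-3 = 0.03771 mol
From the 1:2 ratio, n(C9H8O4) = 1/2 × 0.03771 = 0.01886 mol
mass of C9H8O4 = 0.01886 × 180.16 = 3.397 g

3.397 g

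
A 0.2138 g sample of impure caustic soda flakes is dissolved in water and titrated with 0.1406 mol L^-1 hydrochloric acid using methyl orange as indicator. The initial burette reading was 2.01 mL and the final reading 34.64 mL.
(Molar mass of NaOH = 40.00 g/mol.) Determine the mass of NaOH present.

0.1835 g

NaOH + HCl → NaCl + H2O
n(HCl) = 0.03263 L × 0.1406 mol/L = 4.588 × 10^-3 mol
n(NaOH) = 4.588 × 10^-3 mol (1:1 ratio)
mass of NaOH = 4.588 × 10^-3 × 40.00 g/mol = 0.1835 g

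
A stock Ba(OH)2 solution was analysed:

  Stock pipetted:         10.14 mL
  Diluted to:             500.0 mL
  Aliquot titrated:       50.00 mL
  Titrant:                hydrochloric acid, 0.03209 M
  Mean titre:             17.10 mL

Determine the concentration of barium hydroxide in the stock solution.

Ba(OH)2 + 2 HCl → BaCl2 + 2 H2O
n(HCl) = 0.01710 × 0.03209 = 5.487 × 10^-4 mol
From the 1:2 ratio, n(Ba(OH)2) in the aliquot = 1/2 × 5.487 × 10^-4 = 2.744 × 10^-4 mol
[Ba(OH)2]_dilute = 2.744 × 10^-4 / 0.05000 = 0.005487 mol/L
Dilution factor = 500.0 / 10.14 = 49.31
[Ba(OH)2]_stock = 0.005487 × 49.31 = 0.2706 mol/L

0.2706 M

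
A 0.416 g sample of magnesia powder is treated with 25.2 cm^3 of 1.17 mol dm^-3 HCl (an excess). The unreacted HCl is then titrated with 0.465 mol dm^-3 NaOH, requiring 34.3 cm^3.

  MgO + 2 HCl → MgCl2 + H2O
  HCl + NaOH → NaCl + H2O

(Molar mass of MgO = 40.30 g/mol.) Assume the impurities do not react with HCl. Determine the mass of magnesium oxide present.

0.273 g

n(HCl) added = 0.0252 × 1.17 = 0.0295 mol
n(NaOH) used in back-titration = 0.0343 × 0.465 = 0.0159 mol
n(HCl) left over = 0.0159 mol (1:1 ratio)
n(HCl) consumed by analyte = 0.0295 − 0.0159 = 0.0135 mol
From the 1:2 ratio, n(MgO) = 1/2 × 0.0135 = 6.77 × 10^-3 mol
mass of MgO = 6.77 × 10^-3 × 40.30 = 0.273 g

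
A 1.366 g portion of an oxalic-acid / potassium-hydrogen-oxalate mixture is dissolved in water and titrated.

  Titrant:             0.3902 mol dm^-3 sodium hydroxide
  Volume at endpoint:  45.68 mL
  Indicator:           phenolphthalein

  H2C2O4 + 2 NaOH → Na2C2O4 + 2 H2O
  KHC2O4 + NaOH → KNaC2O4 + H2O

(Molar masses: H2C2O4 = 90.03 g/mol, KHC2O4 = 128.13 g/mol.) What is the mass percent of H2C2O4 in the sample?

n(NaOH) = 0.04568 × 0.3902 = 0.01782 mol
Let x = n(H2C2O4), y = n(KHC2O4).
Titrant: 2x + 1y = 0.01782;  mass: 90.03x + 128.13y = 1.366
Solving, x = 5.521 × 10^-3 mol, y = 6.781 × 10^-3 mol
mass of H2C2O4 = 5.521 × 10^-3 × 90.03 = 0.4971 g
% H2C2O4 = 0.4971 / 1.366 × 100 = 36.39 %

36.39 %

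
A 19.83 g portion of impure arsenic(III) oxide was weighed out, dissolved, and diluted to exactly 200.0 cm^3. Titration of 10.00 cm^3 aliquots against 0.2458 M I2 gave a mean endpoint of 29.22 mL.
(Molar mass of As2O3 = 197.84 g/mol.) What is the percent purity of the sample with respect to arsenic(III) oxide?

As2O3 + 2 I2 + 2 H2O → As2O5 + 4 HI
n(I2) per titration = 0.02922 × 0.2458 = 7.182 × 10^-3 mol
From the 1:2 ratio, n(As2O3) in each aliquot = 1/2 × 7.182 × 10^-3 = 3.591 × 10^-3 mol
n(As2O3) in the whole flask = 3.591 × 10^-3 × 200.0/10.00 = 0.07182 mol
mass of As2O3 = 0.07182 × 197.84 = 14.21 g
% As2O3 = 14.21 / 19.83 × 100 = 71.66 %

71.66 %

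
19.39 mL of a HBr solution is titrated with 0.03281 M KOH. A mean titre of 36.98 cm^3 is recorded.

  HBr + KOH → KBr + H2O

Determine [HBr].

0.06257 M

n(KOH) = 0.03698 L × 0.03281 mol/L = 1.213 × 10^-3 mol
n(HBr) = 1.213 × 10^-3 mol (1:1 mole ratio)
[HBr] = 1.213 × 10^-3 mol / 0.01939 L = 0.06257 mol/L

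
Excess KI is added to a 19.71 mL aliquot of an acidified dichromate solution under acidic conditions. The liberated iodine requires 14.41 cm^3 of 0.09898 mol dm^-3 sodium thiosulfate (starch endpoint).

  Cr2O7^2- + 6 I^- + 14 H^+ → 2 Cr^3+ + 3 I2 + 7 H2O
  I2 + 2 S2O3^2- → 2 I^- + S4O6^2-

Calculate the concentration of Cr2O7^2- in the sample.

n(S2O3^2-) = 0.01441 × 0.09898 = 1.426 × 10^-3 mol
n(I2) = n(S2O3^2-)/2 = 7.132 × 10^-4 mol
From the 1:3 ratio, n(Cr2O7^2-) in the aliquot = 1/3 × 7.132 × 10^-4 = 2.377 × 10^-4 mol
[Cr2O7^2-] = 2.377 × 10^-4 / 0.01971 = 0.01206 mol/L

0.01206 mol/L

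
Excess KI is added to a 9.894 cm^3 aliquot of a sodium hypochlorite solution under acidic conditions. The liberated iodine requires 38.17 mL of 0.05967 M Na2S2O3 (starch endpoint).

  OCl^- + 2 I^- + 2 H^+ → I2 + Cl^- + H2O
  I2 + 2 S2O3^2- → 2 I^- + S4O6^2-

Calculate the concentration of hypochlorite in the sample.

n(S2O3^2-) = 0.03817 × 0.05967 = 2.278 × 10^-3 mol
n(I2) = n(S2O3^2-)/2 = 1.139 × 10^-3 mol
n(OCl^-) in the aliquot = 1.139 × 10^-3 mol (1:1 ratio)
[OCl^-] = 1.139 × 10^-3 / 0.009894 = 0.1151 mol/L

0.1151 M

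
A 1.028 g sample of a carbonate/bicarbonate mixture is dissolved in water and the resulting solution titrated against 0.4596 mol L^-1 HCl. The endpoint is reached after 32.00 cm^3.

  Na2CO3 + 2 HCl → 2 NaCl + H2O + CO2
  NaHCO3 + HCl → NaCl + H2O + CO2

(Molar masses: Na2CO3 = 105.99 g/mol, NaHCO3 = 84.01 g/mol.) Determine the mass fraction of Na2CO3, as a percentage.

34.50 %

n(HCl) = 0.03200 × 0.4596 = 0.01471 mol
Let x = n(Na2CO3), y = n(NaHCO3).
Titrant: 2x + 1y = 0.01471;  mass: 105.99x + 84.01y = 1.028
Solving, x = 3.346 × 10^-3 mol, y = 8.015 × 10^-3 mol
mass of Na2CO3 = 3.346 × 10^-3 × 105.99 = 0.3546 g
% Na2CO3 = 0.3546 / 1.028 × 100 = 34.50 %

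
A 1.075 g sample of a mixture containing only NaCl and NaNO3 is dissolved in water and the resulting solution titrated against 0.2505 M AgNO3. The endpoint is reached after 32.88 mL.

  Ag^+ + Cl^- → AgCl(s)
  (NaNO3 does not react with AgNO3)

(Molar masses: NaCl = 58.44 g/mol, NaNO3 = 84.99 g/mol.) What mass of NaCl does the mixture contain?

n(AgNO3) = 0.03288 × 0.2505 = 8.236 × 10^-3 mol
Let x = n(NaCl), y = n(NaNO3).
Titrant: 1x = 8.236 × 10^-3;  mass: 58.44x + 84.99y = 1.075
Solving, x = 8.236 × 10^-3 mol, y = 6.985 × 10^-3 mol
mass of NaCl = 8.236 × 10^-3 × 58.44 = 0.4813 g

0.4813 g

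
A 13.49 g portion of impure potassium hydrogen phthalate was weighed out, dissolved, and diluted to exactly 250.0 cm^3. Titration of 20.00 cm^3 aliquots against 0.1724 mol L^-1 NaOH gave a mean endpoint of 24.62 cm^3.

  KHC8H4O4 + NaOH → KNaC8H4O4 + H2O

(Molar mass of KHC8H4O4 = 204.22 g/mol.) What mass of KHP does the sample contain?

n(NaOH) per titration = 0.02462 × 0.1724 = 4.244 × 10^-3 mol
n(KHC8H4O4) in each aliquot = 4.244 × 10^-3 mol (1:1 ratio)
n(KHC8H4O4) in the whole flask = 4.244 × 10^-3 × 250.0/20.00 = 0.05306 mol
mass of KHC8H4O4 = 0.05306 × 204.22 = 10.84 g

10.84 g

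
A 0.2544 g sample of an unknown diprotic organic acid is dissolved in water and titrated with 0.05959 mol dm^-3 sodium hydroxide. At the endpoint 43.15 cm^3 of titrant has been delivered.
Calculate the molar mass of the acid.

n(NaOH) = 0.04315 L × 0.05959 mol/L = 2.571 × 10^-3 mol
From the 1:2 ratio, n(H2A) = 1/2 × 2.571 × 10^-3 = 1.286 × 10^-3 mol
M = m / n = 0.2544 g / 1.286 × 10^-3 mol = 197.9 g/mol

197.9 g/mol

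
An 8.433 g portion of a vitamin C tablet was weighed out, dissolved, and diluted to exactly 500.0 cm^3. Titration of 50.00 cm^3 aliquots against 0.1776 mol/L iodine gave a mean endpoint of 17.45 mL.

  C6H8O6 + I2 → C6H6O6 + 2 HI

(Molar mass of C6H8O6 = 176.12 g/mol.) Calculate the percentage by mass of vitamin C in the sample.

64.72 %

n(I2) per titration = 0.01745 × 0.1776 = 3.099 × 10^-3 mol
n(C6H8O6) in each aliquot = 3.099 × 10^-3 mol (1:1 ratio)
n(C6H8O6) in the whole flask = 3.099 × 10^-3 × 500.0/50.00 = 0.03099 mol
mass of C6H8O6 = 0.03099 × 176.12 = 5.458 g
% C6H8O6 = 5.458 / 8.433 × 100 = 64.72 %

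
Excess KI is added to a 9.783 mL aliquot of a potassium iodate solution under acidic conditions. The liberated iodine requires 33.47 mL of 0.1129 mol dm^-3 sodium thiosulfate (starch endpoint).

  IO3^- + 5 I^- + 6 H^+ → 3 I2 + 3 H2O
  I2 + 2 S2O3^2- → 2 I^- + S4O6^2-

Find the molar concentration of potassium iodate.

0.06438 mol/L

n(S2O3^2-) = 0.03347 × 0.1129 = 3.779 × 10^-3 mol
n(I2) = n(S2O3^2-)/2 = 1.889 × 10^-3 mol
From the 1:3 ratio, n(IO3^-) in the aliquot = 1/3 × 1.889 × 10^-3 = 6.298 × 10^-4 mol
[IO3^-] = 6.298 × 10^-4 / 0.009783 = 0.06438 mol/L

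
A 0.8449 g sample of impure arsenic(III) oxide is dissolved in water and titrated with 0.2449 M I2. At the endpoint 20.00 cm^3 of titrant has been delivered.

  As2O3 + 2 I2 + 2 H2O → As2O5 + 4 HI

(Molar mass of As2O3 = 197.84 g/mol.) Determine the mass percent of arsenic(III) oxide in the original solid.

n(I2) = 0.02000 L × 0.2449 mol/L = 4.898 × 10^-3 mol
From the 1:2 ratio, n(As2O3) = 1/2 × 4.898 × 10^-3 = 2.449 × 10^-3 mol
mass of As2O3 = 2.449 × 10^-3 × 197.84 g/mol = 0.4845 g
% As2O3 = 0.4845 / 0.8449 × 100 = 57.35 %

57.35 %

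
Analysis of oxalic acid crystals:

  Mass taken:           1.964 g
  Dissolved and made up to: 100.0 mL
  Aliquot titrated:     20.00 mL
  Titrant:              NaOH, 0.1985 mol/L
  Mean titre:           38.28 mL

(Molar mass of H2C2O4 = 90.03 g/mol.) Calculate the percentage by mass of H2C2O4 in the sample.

H2C2O4 + 2 NaOH → Na2C2O4 + 2 H2O
n(NaOH) per titration = 0.03828 × 0.1985 = 7.599 × 10^-3 mol
From the 1:2 ratio, n(H2C2O4) in each aliquot = 1/2 × 7.599 × 10^-3 = 3.799 × 10^-3 mol
n(H2C2O4) in the whole flask = 3.799 × 10^-3 × 100.0/20.00 = 0.01900 mol
mass of H2C2O4 = 0.01900 × 90.03 = 1.710 g
% H2C2O4 = 1.710 / 1.964 × 100 = 87.08 %

87.08 %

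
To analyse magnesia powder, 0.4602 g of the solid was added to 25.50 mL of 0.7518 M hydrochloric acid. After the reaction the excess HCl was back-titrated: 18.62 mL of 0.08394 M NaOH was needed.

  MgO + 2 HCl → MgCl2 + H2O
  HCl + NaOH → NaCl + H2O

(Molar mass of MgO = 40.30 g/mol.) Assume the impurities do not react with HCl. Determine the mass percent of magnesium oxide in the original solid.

77.10 %

n(HCl) added = 0.02550 × 0.7518 = 0.01917 mol
n(NaOH) used in back-titration = 0.01862 × 0.08394 = 1.563 × 10^-3 mol
n(HCl) left over = 1.563 × 10^-3 mol (1:1 ratio)
n(HCl) consumed by analyte = 0.01917 − 1.563 × 10^-3 = 0.01761 mol
From the 1:2 ratio, n(MgO) = 1/2 × 0.01761 = 8.804 × 10^-3 mol
mass of MgO = 8.804 × 10^-3 × 40.30 = 0.3548 g
% MgO = 0.3548 / 0.4602 × 100 = 77.10 %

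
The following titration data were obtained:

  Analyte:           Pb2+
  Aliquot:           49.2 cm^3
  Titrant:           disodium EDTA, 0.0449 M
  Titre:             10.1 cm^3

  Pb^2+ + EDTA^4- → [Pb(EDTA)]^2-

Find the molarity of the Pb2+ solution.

0.00922 M

n(EDTA) = 0.0101 L × 0.0449 mol/L = 4.53 × 10^-4 mol
n(Pb2+) = 4.53 × 10^-4 mol (1:1 mole ratio)
[Pb2+] = 4.53 × 10^-4 mol / 0.0492 L = 0.00922 mol/L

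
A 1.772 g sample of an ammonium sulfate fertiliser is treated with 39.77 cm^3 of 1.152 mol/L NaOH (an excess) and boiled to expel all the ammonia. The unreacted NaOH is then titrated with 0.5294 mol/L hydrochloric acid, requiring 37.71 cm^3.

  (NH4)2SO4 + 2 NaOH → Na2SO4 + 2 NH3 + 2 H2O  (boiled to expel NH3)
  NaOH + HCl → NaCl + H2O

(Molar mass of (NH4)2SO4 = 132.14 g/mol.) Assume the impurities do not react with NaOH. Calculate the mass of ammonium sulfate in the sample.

n(NaOH) added = 0.03977 × 1.152 = 0.04582 mol
n(HCl) used in back-titration = 0.03771 × 0.5294 = 0.01996 mol
n(NaOH) left over = 0.01996 mol (1:1 ratio)
n(NaOH) consumed by analyte = 0.04582 − 0.01996 = 0.02585 mol
From the 1:2 ratio, n((NH4)2SO4) = 1/2 × 0.02585 = 0.01293 mol
mass of (NH4)2SO4 = 0.01293 × 132.14 = 1.708 g

1.708 g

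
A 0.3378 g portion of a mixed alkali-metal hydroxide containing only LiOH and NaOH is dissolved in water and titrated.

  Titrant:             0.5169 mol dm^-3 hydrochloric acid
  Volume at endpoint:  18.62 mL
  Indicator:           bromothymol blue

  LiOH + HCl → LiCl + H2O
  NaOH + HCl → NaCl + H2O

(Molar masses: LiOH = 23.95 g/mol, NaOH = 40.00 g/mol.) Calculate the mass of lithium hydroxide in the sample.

n(HCl) = 0.01862 × 0.5169 = 9.625 × 10^-3 mol
Let x = n(LiOH), y = n(NaOH).
Titrant: 1x + 1y = 9.625 × 10^-3;  mass: 23.95x + 40.00y = 0.3378
Solving, x = 2.940 × 10^-3 mol, y = 6.685 × 10^-3 mol
mass of LiOH = 2.940 × 10^-3 × 23.95 = 0.07041 g

0.07041 g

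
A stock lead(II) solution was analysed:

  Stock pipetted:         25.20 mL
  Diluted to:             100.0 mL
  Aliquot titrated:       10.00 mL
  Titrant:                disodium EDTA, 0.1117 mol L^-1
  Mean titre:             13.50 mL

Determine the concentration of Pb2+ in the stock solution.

0.5984 mol/L

Pb^2+ + EDTA^4- → [Pb(EDTA)]^2-
n(EDTA) = 0.01350 × 0.1117 = 1.508 × 10^-3 mol
n(Pb2+) in the aliquot = 1.508 × 10^-3 mol (1:1 ratio)
[Pb2+]_dilute = 1.508 × 10^-3 / 0.01000 = 0.1508 mol/L
Dilution factor = 100.0 / 25.20 = 3.968
[Pb2+]_stock = 0.1508 × 3.968 = 0.5984 mol/L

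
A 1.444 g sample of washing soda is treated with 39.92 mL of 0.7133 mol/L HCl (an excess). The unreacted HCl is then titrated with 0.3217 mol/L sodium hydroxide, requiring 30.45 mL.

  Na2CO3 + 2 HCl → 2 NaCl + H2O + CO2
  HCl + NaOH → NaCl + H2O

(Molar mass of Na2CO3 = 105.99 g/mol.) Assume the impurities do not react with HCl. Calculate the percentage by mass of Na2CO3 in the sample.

68.55 %

n(HCl) added = 0.03992 × 0.7133 = 0.02847 mol
n(NaOH) used in back-titration = 0.03045 × 0.3217 = 9.796 × 10^-3 mol
n(HCl) left over = 9.796 × 10^-3 mol (1:1 ratio)
n(HCl) consumed by analyte = 0.02847 − 9.796 × 10^-3 = 0.01868 mol
From the 1:2 ratio, n(Na2CO3) = 1/2 × 0.01868 = 9.340 × 10^-3 mol
mass of Na2CO3 = 9.340 × 10^-3 × 105.99 = 0.9899 g
% Na2CO3 = 0.9899 / 1.444 × 100 = 68.55 %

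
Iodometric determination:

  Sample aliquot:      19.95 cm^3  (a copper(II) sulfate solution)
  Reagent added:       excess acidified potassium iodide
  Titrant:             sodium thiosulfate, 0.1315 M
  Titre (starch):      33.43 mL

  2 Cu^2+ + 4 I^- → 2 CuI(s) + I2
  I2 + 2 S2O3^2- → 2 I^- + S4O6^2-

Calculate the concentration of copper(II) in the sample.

n(S2O3^2-) = 0.03343 × 0.1315 = 4.396 × 10^-3 mol
n(I2) = n(S2O3^2-)/2 = 2.198 × 10^-3 mol
From the 2:1 ratio, n(Cu2+) in the aliquot = 2/1 × 2.198 × 10^-3 = 4.396 × 10^-3 mol
[Cu2+] = 4.396 × 10^-3 / 0.01995 = 0.2204 mol/L

0.2204 M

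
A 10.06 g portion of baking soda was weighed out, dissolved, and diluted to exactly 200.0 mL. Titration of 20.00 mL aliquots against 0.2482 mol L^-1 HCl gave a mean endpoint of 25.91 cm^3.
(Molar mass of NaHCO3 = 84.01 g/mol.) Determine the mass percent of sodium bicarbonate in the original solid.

53.70 %

NaHCO3 + HCl → NaCl + H2O + CO2
n(HCl) per titration = 0.02591 × 0.2482 = 6.431 × 10^-3 mol
n(NaHCO3) in each aliquot = 6.431 × 10^-3 mol (1:1 ratio)
n(NaHCO3) in the whole flask = 6.431 × 10^-3 × 200.0/20.00 = 0.06431 mol
mass of NaHCO3 = 0.06431 × 84.01 = 5.403 g
% NaHCO3 = 5.403 / 10.06 × 100 = 53.70 %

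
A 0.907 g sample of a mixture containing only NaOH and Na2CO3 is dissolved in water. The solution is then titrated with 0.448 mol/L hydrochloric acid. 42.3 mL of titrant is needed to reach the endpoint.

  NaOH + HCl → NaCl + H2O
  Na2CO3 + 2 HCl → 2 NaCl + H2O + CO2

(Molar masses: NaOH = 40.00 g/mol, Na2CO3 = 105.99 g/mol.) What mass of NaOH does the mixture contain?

0.299 g

n(HCl) = 0.0423 × 0.448 = 0.0190 mol
Let x = n(NaOH), y = n(Na2CO3).
Titrant: 1x + 2y = 0.0190;  mass: 40.00x + 105.99y = 0.907
Solving, x = 7.49 × 10^-3 mol, y = 5.73 × 10^-3 mol
mass of NaOH = 7.49 × 10^-3 × 40.00 = 0.299 g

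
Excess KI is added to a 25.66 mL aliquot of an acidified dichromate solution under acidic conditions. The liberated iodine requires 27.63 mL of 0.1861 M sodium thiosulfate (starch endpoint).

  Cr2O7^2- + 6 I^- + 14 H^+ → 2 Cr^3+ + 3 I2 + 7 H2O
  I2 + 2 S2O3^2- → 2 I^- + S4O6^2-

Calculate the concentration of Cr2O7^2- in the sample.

0.03340 M

n(S2O3^2-) = 0.02763 × 0.1861 = 5.142 × 10^-3 mol
n(I2) = n(S2O3^2-)/2 = 2.571 × 10^-3 mol
From the 1:3 ratio, n(Cr2O7^2-) in the aliquot = 1/3 × 2.571 × 10^-3 = 8.570 × 10^-4 mol
[Cr2O7^2-] = 8.570 × 10^-4 / 0.02566 = 0.03340 mol/L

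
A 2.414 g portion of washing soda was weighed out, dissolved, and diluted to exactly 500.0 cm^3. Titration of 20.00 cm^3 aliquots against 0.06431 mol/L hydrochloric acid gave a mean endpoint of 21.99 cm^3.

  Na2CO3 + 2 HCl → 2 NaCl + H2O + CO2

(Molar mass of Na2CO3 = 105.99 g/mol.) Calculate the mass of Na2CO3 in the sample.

1.874 g

n(HCl) per titration = 0.02199 × 0.06431 = 1.414 × 10^-3 mol
From the 1:2 ratio, n(Na2CO3) in each aliquot = 1/2 × 1.414 × 10^-3 = 7.071 × 10^-4 mol
n(Na2CO3) in the whole flask = 7.071 × 10^-4 × 500.0/20.00 = 0.01768 mol
mass of Na2CO3 = 0.01768 × 105.99 = 1.874 g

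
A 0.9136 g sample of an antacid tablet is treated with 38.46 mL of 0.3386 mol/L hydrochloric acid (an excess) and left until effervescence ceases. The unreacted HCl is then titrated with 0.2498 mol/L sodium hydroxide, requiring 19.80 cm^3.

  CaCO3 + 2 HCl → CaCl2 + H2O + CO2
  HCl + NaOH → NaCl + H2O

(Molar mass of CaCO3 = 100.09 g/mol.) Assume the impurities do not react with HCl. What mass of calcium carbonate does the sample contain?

n(HCl) added = 0.03846 × 0.3386 = 0.01302 mol
n(NaOH) used in back-titration = 0.01980 × 0.2498 = 4.946 × 10^-3 mol
n(HCl) left over = 4.946 × 10^-3 mol (1:1 ratio)
n(HCl) consumed by analyte = 0.01302 − 4.946 × 10^-3 = 8.077 × 10^-3 mol
From the 1:2 ratio, n(CaCO3) = 1/2 × 8.077 × 10^-3 = 4.038 × 10^-3 mol
mass of CaCO3 = 4.038 × 10^-3 × 100.09 = 0.4042 g

0.4042 g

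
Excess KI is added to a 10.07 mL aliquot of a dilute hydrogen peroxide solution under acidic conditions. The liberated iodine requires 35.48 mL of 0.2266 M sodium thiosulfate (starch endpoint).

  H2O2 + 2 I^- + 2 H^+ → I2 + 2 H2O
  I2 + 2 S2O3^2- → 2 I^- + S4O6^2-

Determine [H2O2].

0.3992 M

n(S2O3^2-) = 0.03548 × 0.2266 = 8.040 × 10^-3 mol
n(I2) = n(S2O3^2-)/2 = 4.020 × 10^-3 mol
n(H2O2) in the aliquot = 4.020 × 10^-3 mol (1:1 ratio)
[H2O2] = 4.020 × 10^-3 / 0.01007 = 0.3992 mol/L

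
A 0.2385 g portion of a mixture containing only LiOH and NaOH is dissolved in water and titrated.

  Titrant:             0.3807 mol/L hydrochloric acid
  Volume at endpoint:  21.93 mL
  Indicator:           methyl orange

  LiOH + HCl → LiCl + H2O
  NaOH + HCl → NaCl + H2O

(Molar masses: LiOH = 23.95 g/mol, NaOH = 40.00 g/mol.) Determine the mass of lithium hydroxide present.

0.1424 g

n(HCl) = 0.02193 × 0.3807 = 8.349 × 10^-3 mol
Let x = n(LiOH), y = n(NaOH).
Titrant: 1x + 1y = 8.349 × 10^-3;  mass: 23.95x + 40.00y = 0.2385
Solving, x = 5.947 × 10^-3 mol, y = 2.402 × 10^-3 mol
mass of LiOH = 5.947 × 10^-3 × 23.95 = 0.1424 g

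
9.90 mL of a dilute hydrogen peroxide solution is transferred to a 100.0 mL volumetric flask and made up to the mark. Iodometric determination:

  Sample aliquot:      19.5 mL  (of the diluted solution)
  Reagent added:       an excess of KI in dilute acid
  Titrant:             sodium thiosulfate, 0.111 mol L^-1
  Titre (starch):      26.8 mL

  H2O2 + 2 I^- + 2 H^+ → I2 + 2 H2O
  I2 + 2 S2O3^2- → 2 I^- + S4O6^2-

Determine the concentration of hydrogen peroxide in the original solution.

0.770 mol/L

n(S2O3^2-) = 0.0268 × 0.111 = 2.97 × 10^-3 mol
n(I2) = n(S2O3^2-)/2 = 1.49 × 10^-3 mol
n(H2O2) in the aliquot = 1.49 × 10^-3 mol (1:1 ratio)
[H2O2]_dilute = 1.49 × 10^-3 / 0.0195 = 0.0763 mol/L
[H2O2]_original = 0.0763 × 100.0/9.90 = 0.770 mol/L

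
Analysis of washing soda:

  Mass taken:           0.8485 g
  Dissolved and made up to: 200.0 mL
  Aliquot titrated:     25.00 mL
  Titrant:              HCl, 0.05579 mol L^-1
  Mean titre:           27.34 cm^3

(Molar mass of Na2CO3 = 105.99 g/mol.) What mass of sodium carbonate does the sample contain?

0.6467 g

Na2CO3 + 2 HCl → 2 NaCl + H2O + CO2
n(HCl) per titration = 0.02734 × 0.05579 = 1.525 × 10^-3 mol
From the 1:2 ratio, n(Na2CO3) in each aliquot = 1/2 × 1.525 × 10^-3 = 7.626 × 10^-4 mol
n(Na2CO3) in the whole flask = 7.626 × 10^-4 × 200.0/25.00 = 6.101 × 10^-3 mol
mass of Na2CO3 = 6.101 × 10^-3 × 105.99 = 0.6467 g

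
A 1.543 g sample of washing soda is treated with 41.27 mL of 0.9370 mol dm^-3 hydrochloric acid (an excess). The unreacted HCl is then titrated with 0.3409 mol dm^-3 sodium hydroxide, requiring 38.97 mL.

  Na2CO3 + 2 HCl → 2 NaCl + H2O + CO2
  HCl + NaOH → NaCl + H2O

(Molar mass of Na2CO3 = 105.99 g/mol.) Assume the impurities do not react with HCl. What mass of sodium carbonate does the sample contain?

1.345 g

n(HCl) added = 0.04127 × 0.9370 = 0.03867 mol
n(NaOH) used in back-titration = 0.03897 × 0.3409 = 0.01328 mol
n(HCl) left over = 0.01328 mol (1:1 ratio)
n(HCl) consumed by analyte = 0.03867 − 0.01328 = 0.02539 mol
From the 1:2 ratio, n(Na2CO3) = 1/2 × 0.02539 = 0.01269 mol
mass of Na2CO3 = 0.01269 × 105.99 = 1.345 g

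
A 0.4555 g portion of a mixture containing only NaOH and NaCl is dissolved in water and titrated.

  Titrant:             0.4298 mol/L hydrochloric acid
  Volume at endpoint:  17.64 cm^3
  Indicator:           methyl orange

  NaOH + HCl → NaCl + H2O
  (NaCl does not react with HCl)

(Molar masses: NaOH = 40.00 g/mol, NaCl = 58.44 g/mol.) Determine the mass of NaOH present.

n(HCl) = 0.01764 × 0.4298 = 7.582 × 10^-3 mol
Let x = n(NaOH), y = n(NaCl).
Titrant: 1x = 7.582 × 10^-3;  mass: 40.00x + 58.44y = 0.4555
Solving, x = 7.582 × 10^-3 mol, y = 2.605 × 10^-3 mol
mass of NaOH = 7.582 × 10^-3 × 40.00 = 0.3033 g

0.3033 g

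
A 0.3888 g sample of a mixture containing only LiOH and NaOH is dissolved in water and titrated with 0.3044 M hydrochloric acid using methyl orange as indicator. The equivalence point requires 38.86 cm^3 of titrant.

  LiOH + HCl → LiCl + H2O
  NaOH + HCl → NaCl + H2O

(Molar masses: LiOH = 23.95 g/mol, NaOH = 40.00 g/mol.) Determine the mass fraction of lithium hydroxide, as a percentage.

n(HCl) = 0.03886 × 0.3044 = 0.01183 mol
Let x = n(LiOH), y = n(NaOH).
Titrant: 1x + 1y = 0.01183;  mass: 23.95x + 40.00y = 0.3888
Solving, x = 5.256 × 10^-3 mol, y = 6.573 × 10^-3 mol
mass of LiOH = 5.256 × 10^-3 × 23.95 = 0.1259 g
% LiOH = 0.1259 / 0.3888 × 100 = 32.38 %

32.38 %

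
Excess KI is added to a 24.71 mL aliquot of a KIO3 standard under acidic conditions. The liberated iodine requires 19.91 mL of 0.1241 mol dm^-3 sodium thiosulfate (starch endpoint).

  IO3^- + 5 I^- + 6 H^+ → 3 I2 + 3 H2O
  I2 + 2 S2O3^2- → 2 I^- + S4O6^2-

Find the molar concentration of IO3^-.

0.01667 mol/L

n(S2O3^2-) = 0.01991 × 0.1241 = 2.471 × 10^-3 mol
n(I2) = n(S2O3^2-)/2 = 1.235 × 10^-3 mol
From the 1:3 ratio, n(IO3^-) in the aliquot = 1/3 × 1.235 × 10^-3 = 4.118 × 10^-4 mol
[IO3^-] = 4.118 × 10^-4 / 0.02471 = 0.01667 mol/L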